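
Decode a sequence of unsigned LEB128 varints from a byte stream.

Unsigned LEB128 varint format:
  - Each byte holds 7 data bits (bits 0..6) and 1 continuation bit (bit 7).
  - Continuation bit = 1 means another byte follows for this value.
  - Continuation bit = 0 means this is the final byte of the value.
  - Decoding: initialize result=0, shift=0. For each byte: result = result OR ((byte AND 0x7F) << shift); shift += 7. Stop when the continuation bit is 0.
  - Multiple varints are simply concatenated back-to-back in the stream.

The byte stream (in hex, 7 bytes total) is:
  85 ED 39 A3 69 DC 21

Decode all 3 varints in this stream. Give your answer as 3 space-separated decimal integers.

Answer: 947845 13475 4316

Derivation:
  byte[0]=0x85 cont=1 payload=0x05=5: acc |= 5<<0 -> acc=5 shift=7
  byte[1]=0xED cont=1 payload=0x6D=109: acc |= 109<<7 -> acc=13957 shift=14
  byte[2]=0x39 cont=0 payload=0x39=57: acc |= 57<<14 -> acc=947845 shift=21 [end]
Varint 1: bytes[0:3] = 85 ED 39 -> value 947845 (3 byte(s))
  byte[3]=0xA3 cont=1 payload=0x23=35: acc |= 35<<0 -> acc=35 shift=7
  byte[4]=0x69 cont=0 payload=0x69=105: acc |= 105<<7 -> acc=13475 shift=14 [end]
Varint 2: bytes[3:5] = A3 69 -> value 13475 (2 byte(s))
  byte[5]=0xDC cont=1 payload=0x5C=92: acc |= 92<<0 -> acc=92 shift=7
  byte[6]=0x21 cont=0 payload=0x21=33: acc |= 33<<7 -> acc=4316 shift=14 [end]
Varint 3: bytes[5:7] = DC 21 -> value 4316 (2 byte(s))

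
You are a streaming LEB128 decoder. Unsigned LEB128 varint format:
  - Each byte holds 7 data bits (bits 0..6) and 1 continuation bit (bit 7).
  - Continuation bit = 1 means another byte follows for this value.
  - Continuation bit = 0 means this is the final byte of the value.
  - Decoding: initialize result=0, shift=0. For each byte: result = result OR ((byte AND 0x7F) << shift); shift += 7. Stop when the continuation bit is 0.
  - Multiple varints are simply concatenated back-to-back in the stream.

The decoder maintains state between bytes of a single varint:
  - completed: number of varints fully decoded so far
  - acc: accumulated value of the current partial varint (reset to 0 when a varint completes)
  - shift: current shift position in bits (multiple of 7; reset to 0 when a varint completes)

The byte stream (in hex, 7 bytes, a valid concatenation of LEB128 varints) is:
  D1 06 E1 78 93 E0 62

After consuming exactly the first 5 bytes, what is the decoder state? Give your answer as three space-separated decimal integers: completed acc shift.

Answer: 2 19 7

Derivation:
byte[0]=0xD1 cont=1 payload=0x51: acc |= 81<<0 -> completed=0 acc=81 shift=7
byte[1]=0x06 cont=0 payload=0x06: varint #1 complete (value=849); reset -> completed=1 acc=0 shift=0
byte[2]=0xE1 cont=1 payload=0x61: acc |= 97<<0 -> completed=1 acc=97 shift=7
byte[3]=0x78 cont=0 payload=0x78: varint #2 complete (value=15457); reset -> completed=2 acc=0 shift=0
byte[4]=0x93 cont=1 payload=0x13: acc |= 19<<0 -> completed=2 acc=19 shift=7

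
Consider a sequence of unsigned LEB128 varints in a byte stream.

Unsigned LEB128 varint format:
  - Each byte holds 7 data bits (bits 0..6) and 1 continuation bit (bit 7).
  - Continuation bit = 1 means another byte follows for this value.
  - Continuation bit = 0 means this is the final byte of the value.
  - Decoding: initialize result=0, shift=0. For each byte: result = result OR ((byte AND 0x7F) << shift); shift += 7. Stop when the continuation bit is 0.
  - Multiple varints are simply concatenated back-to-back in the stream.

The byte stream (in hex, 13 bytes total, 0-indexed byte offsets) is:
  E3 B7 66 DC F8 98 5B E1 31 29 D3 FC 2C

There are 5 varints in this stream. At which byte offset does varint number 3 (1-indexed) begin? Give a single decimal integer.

Answer: 7

Derivation:
  byte[0]=0xE3 cont=1 payload=0x63=99: acc |= 99<<0 -> acc=99 shift=7
  byte[1]=0xB7 cont=1 payload=0x37=55: acc |= 55<<7 -> acc=7139 shift=14
  byte[2]=0x66 cont=0 payload=0x66=102: acc |= 102<<14 -> acc=1678307 shift=21 [end]
Varint 1: bytes[0:3] = E3 B7 66 -> value 1678307 (3 byte(s))
  byte[3]=0xDC cont=1 payload=0x5C=92: acc |= 92<<0 -> acc=92 shift=7
  byte[4]=0xF8 cont=1 payload=0x78=120: acc |= 120<<7 -> acc=15452 shift=14
  byte[5]=0x98 cont=1 payload=0x18=24: acc |= 24<<14 -> acc=408668 shift=21
  byte[6]=0x5B cont=0 payload=0x5B=91: acc |= 91<<21 -> acc=191249500 shift=28 [end]
Varint 2: bytes[3:7] = DC F8 98 5B -> value 191249500 (4 byte(s))
  byte[7]=0xE1 cont=1 payload=0x61=97: acc |= 97<<0 -> acc=97 shift=7
  byte[8]=0x31 cont=0 payload=0x31=49: acc |= 49<<7 -> acc=6369 shift=14 [end]
Varint 3: bytes[7:9] = E1 31 -> value 6369 (2 byte(s))
  byte[9]=0x29 cont=0 payload=0x29=41: acc |= 41<<0 -> acc=41 shift=7 [end]
Varint 4: bytes[9:10] = 29 -> value 41 (1 byte(s))
  byte[10]=0xD3 cont=1 payload=0x53=83: acc |= 83<<0 -> acc=83 shift=7
  byte[11]=0xFC cont=1 payload=0x7C=124: acc |= 124<<7 -> acc=15955 shift=14
  byte[12]=0x2C cont=0 payload=0x2C=44: acc |= 44<<14 -> acc=736851 shift=21 [end]
Varint 5: bytes[10:13] = D3 FC 2C -> value 736851 (3 byte(s))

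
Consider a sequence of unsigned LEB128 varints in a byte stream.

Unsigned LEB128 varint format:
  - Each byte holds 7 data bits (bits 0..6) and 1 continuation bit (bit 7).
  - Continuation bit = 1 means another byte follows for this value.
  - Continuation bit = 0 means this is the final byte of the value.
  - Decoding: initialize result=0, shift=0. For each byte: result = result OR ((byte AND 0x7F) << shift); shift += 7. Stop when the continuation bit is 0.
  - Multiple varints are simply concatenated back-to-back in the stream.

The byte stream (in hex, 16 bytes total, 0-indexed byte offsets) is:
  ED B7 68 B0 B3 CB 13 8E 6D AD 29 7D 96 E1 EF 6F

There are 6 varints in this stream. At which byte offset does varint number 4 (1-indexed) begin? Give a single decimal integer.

Answer: 9

Derivation:
  byte[0]=0xED cont=1 payload=0x6D=109: acc |= 109<<0 -> acc=109 shift=7
  byte[1]=0xB7 cont=1 payload=0x37=55: acc |= 55<<7 -> acc=7149 shift=14
  byte[2]=0x68 cont=0 payload=0x68=104: acc |= 104<<14 -> acc=1711085 shift=21 [end]
Varint 1: bytes[0:3] = ED B7 68 -> value 1711085 (3 byte(s))
  byte[3]=0xB0 cont=1 payload=0x30=48: acc |= 48<<0 -> acc=48 shift=7
  byte[4]=0xB3 cont=1 payload=0x33=51: acc |= 51<<7 -> acc=6576 shift=14
  byte[5]=0xCB cont=1 payload=0x4B=75: acc |= 75<<14 -> acc=1235376 shift=21
  byte[6]=0x13 cont=0 payload=0x13=19: acc |= 19<<21 -> acc=41081264 shift=28 [end]
Varint 2: bytes[3:7] = B0 B3 CB 13 -> value 41081264 (4 byte(s))
  byte[7]=0x8E cont=1 payload=0x0E=14: acc |= 14<<0 -> acc=14 shift=7
  byte[8]=0x6D cont=0 payload=0x6D=109: acc |= 109<<7 -> acc=13966 shift=14 [end]
Varint 3: bytes[7:9] = 8E 6D -> value 13966 (2 byte(s))
  byte[9]=0xAD cont=1 payload=0x2D=45: acc |= 45<<0 -> acc=45 shift=7
  byte[10]=0x29 cont=0 payload=0x29=41: acc |= 41<<7 -> acc=5293 shift=14 [end]
Varint 4: bytes[9:11] = AD 29 -> value 5293 (2 byte(s))
  byte[11]=0x7D cont=0 payload=0x7D=125: acc |= 125<<0 -> acc=125 shift=7 [end]
Varint 5: bytes[11:12] = 7D -> value 125 (1 byte(s))
  byte[12]=0x96 cont=1 payload=0x16=22: acc |= 22<<0 -> acc=22 shift=7
  byte[13]=0xE1 cont=1 payload=0x61=97: acc |= 97<<7 -> acc=12438 shift=14
  byte[14]=0xEF cont=1 payload=0x6F=111: acc |= 111<<14 -> acc=1831062 shift=21
  byte[15]=0x6F cont=0 payload=0x6F=111: acc |= 111<<21 -> acc=234614934 shift=28 [end]
Varint 6: bytes[12:16] = 96 E1 EF 6F -> value 234614934 (4 byte(s))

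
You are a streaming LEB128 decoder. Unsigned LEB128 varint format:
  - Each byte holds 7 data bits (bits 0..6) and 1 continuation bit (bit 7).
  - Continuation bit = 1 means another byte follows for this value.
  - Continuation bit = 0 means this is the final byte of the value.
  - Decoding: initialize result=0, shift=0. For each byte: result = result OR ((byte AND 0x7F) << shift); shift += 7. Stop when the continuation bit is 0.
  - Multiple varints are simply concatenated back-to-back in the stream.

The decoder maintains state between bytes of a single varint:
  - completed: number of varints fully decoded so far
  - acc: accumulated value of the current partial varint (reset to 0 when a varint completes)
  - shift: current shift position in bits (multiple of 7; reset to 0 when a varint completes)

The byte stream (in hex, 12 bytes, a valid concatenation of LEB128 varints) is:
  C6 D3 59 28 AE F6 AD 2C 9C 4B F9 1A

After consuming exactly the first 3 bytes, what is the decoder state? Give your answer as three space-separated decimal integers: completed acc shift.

Answer: 1 0 0

Derivation:
byte[0]=0xC6 cont=1 payload=0x46: acc |= 70<<0 -> completed=0 acc=70 shift=7
byte[1]=0xD3 cont=1 payload=0x53: acc |= 83<<7 -> completed=0 acc=10694 shift=14
byte[2]=0x59 cont=0 payload=0x59: varint #1 complete (value=1468870); reset -> completed=1 acc=0 shift=0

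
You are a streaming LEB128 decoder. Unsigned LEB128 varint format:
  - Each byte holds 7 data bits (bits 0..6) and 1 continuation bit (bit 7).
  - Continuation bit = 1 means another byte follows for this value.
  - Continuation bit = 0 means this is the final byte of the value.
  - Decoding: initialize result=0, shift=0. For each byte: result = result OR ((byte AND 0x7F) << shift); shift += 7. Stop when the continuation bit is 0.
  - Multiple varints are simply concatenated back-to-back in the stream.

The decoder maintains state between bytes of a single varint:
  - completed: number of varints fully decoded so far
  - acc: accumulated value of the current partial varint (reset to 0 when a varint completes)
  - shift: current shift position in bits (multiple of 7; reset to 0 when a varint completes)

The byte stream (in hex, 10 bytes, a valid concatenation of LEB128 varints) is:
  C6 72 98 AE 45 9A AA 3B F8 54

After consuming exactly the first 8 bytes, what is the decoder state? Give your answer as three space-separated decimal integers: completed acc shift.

byte[0]=0xC6 cont=1 payload=0x46: acc |= 70<<0 -> completed=0 acc=70 shift=7
byte[1]=0x72 cont=0 payload=0x72: varint #1 complete (value=14662); reset -> completed=1 acc=0 shift=0
byte[2]=0x98 cont=1 payload=0x18: acc |= 24<<0 -> completed=1 acc=24 shift=7
byte[3]=0xAE cont=1 payload=0x2E: acc |= 46<<7 -> completed=1 acc=5912 shift=14
byte[4]=0x45 cont=0 payload=0x45: varint #2 complete (value=1136408); reset -> completed=2 acc=0 shift=0
byte[5]=0x9A cont=1 payload=0x1A: acc |= 26<<0 -> completed=2 acc=26 shift=7
byte[6]=0xAA cont=1 payload=0x2A: acc |= 42<<7 -> completed=2 acc=5402 shift=14
byte[7]=0x3B cont=0 payload=0x3B: varint #3 complete (value=972058); reset -> completed=3 acc=0 shift=0

Answer: 3 0 0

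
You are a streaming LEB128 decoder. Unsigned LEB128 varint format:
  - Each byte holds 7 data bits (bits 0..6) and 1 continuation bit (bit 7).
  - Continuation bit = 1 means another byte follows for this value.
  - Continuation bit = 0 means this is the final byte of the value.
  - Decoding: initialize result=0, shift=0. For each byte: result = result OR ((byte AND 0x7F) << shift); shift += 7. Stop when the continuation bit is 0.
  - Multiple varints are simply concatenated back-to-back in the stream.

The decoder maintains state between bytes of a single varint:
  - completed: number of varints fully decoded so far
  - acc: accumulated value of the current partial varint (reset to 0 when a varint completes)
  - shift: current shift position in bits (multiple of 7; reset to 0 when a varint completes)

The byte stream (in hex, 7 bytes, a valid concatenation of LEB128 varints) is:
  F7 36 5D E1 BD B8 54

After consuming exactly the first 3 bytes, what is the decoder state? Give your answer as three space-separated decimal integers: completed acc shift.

Answer: 2 0 0

Derivation:
byte[0]=0xF7 cont=1 payload=0x77: acc |= 119<<0 -> completed=0 acc=119 shift=7
byte[1]=0x36 cont=0 payload=0x36: varint #1 complete (value=7031); reset -> completed=1 acc=0 shift=0
byte[2]=0x5D cont=0 payload=0x5D: varint #2 complete (value=93); reset -> completed=2 acc=0 shift=0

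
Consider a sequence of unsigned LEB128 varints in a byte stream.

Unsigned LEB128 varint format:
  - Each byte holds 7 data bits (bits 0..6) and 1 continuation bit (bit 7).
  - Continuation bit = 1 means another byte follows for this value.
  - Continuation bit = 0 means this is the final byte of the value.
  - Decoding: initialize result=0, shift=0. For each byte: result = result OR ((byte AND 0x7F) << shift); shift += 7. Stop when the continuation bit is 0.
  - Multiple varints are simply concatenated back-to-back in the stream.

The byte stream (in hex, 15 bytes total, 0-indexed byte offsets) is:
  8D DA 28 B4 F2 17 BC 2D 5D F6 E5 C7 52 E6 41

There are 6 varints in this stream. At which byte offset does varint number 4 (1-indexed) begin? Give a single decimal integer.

Answer: 8

Derivation:
  byte[0]=0x8D cont=1 payload=0x0D=13: acc |= 13<<0 -> acc=13 shift=7
  byte[1]=0xDA cont=1 payload=0x5A=90: acc |= 90<<7 -> acc=11533 shift=14
  byte[2]=0x28 cont=0 payload=0x28=40: acc |= 40<<14 -> acc=666893 shift=21 [end]
Varint 1: bytes[0:3] = 8D DA 28 -> value 666893 (3 byte(s))
  byte[3]=0xB4 cont=1 payload=0x34=52: acc |= 52<<0 -> acc=52 shift=7
  byte[4]=0xF2 cont=1 payload=0x72=114: acc |= 114<<7 -> acc=14644 shift=14
  byte[5]=0x17 cont=0 payload=0x17=23: acc |= 23<<14 -> acc=391476 shift=21 [end]
Varint 2: bytes[3:6] = B4 F2 17 -> value 391476 (3 byte(s))
  byte[6]=0xBC cont=1 payload=0x3C=60: acc |= 60<<0 -> acc=60 shift=7
  byte[7]=0x2D cont=0 payload=0x2D=45: acc |= 45<<7 -> acc=5820 shift=14 [end]
Varint 3: bytes[6:8] = BC 2D -> value 5820 (2 byte(s))
  byte[8]=0x5D cont=0 payload=0x5D=93: acc |= 93<<0 -> acc=93 shift=7 [end]
Varint 4: bytes[8:9] = 5D -> value 93 (1 byte(s))
  byte[9]=0xF6 cont=1 payload=0x76=118: acc |= 118<<0 -> acc=118 shift=7
  byte[10]=0xE5 cont=1 payload=0x65=101: acc |= 101<<7 -> acc=13046 shift=14
  byte[11]=0xC7 cont=1 payload=0x47=71: acc |= 71<<14 -> acc=1176310 shift=21
  byte[12]=0x52 cont=0 payload=0x52=82: acc |= 82<<21 -> acc=173142774 shift=28 [end]
Varint 5: bytes[9:13] = F6 E5 C7 52 -> value 173142774 (4 byte(s))
  byte[13]=0xE6 cont=1 payload=0x66=102: acc |= 102<<0 -> acc=102 shift=7
  byte[14]=0x41 cont=0 payload=0x41=65: acc |= 65<<7 -> acc=8422 shift=14 [end]
Varint 6: bytes[13:15] = E6 41 -> value 8422 (2 byte(s))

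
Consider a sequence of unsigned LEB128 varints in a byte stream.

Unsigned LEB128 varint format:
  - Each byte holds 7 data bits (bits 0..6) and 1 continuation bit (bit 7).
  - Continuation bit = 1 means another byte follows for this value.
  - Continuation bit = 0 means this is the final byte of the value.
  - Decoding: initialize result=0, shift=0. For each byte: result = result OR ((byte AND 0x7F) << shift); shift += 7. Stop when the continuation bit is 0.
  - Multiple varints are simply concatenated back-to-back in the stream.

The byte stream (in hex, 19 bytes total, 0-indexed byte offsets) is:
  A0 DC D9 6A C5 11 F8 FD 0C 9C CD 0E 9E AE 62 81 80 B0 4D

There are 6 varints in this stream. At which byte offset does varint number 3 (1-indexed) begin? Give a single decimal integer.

Answer: 6

Derivation:
  byte[0]=0xA0 cont=1 payload=0x20=32: acc |= 32<<0 -> acc=32 shift=7
  byte[1]=0xDC cont=1 payload=0x5C=92: acc |= 92<<7 -> acc=11808 shift=14
  byte[2]=0xD9 cont=1 payload=0x59=89: acc |= 89<<14 -> acc=1469984 shift=21
  byte[3]=0x6A cont=0 payload=0x6A=106: acc |= 106<<21 -> acc=223768096 shift=28 [end]
Varint 1: bytes[0:4] = A0 DC D9 6A -> value 223768096 (4 byte(s))
  byte[4]=0xC5 cont=1 payload=0x45=69: acc |= 69<<0 -> acc=69 shift=7
  byte[5]=0x11 cont=0 payload=0x11=17: acc |= 17<<7 -> acc=2245 shift=14 [end]
Varint 2: bytes[4:6] = C5 11 -> value 2245 (2 byte(s))
  byte[6]=0xF8 cont=1 payload=0x78=120: acc |= 120<<0 -> acc=120 shift=7
  byte[7]=0xFD cont=1 payload=0x7D=125: acc |= 125<<7 -> acc=16120 shift=14
  byte[8]=0x0C cont=0 payload=0x0C=12: acc |= 12<<14 -> acc=212728 shift=21 [end]
Varint 3: bytes[6:9] = F8 FD 0C -> value 212728 (3 byte(s))
  byte[9]=0x9C cont=1 payload=0x1C=28: acc |= 28<<0 -> acc=28 shift=7
  byte[10]=0xCD cont=1 payload=0x4D=77: acc |= 77<<7 -> acc=9884 shift=14
  byte[11]=0x0E cont=0 payload=0x0E=14: acc |= 14<<14 -> acc=239260 shift=21 [end]
Varint 4: bytes[9:12] = 9C CD 0E -> value 239260 (3 byte(s))
  byte[12]=0x9E cont=1 payload=0x1E=30: acc |= 30<<0 -> acc=30 shift=7
  byte[13]=0xAE cont=1 payload=0x2E=46: acc |= 46<<7 -> acc=5918 shift=14
  byte[14]=0x62 cont=0 payload=0x62=98: acc |= 98<<14 -> acc=1611550 shift=21 [end]
Varint 5: bytes[12:15] = 9E AE 62 -> value 1611550 (3 byte(s))
  byte[15]=0x81 cont=1 payload=0x01=1: acc |= 1<<0 -> acc=1 shift=7
  byte[16]=0x80 cont=1 payload=0x00=0: acc |= 0<<7 -> acc=1 shift=14
  byte[17]=0xB0 cont=1 payload=0x30=48: acc |= 48<<14 -> acc=786433 shift=21
  byte[18]=0x4D cont=0 payload=0x4D=77: acc |= 77<<21 -> acc=162267137 shift=28 [end]
Varint 6: bytes[15:19] = 81 80 B0 4D -> value 162267137 (4 byte(s))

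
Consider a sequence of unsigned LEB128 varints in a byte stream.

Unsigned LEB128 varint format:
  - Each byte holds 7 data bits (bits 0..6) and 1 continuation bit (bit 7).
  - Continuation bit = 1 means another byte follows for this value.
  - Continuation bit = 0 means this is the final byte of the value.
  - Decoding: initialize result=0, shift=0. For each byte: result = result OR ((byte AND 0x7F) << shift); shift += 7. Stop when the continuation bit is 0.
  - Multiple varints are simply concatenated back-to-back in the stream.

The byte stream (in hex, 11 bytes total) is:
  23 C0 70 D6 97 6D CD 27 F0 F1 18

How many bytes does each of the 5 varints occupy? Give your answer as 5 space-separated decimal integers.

  byte[0]=0x23 cont=0 payload=0x23=35: acc |= 35<<0 -> acc=35 shift=7 [end]
Varint 1: bytes[0:1] = 23 -> value 35 (1 byte(s))
  byte[1]=0xC0 cont=1 payload=0x40=64: acc |= 64<<0 -> acc=64 shift=7
  byte[2]=0x70 cont=0 payload=0x70=112: acc |= 112<<7 -> acc=14400 shift=14 [end]
Varint 2: bytes[1:3] = C0 70 -> value 14400 (2 byte(s))
  byte[3]=0xD6 cont=1 payload=0x56=86: acc |= 86<<0 -> acc=86 shift=7
  byte[4]=0x97 cont=1 payload=0x17=23: acc |= 23<<7 -> acc=3030 shift=14
  byte[5]=0x6D cont=0 payload=0x6D=109: acc |= 109<<14 -> acc=1788886 shift=21 [end]
Varint 3: bytes[3:6] = D6 97 6D -> value 1788886 (3 byte(s))
  byte[6]=0xCD cont=1 payload=0x4D=77: acc |= 77<<0 -> acc=77 shift=7
  byte[7]=0x27 cont=0 payload=0x27=39: acc |= 39<<7 -> acc=5069 shift=14 [end]
Varint 4: bytes[6:8] = CD 27 -> value 5069 (2 byte(s))
  byte[8]=0xF0 cont=1 payload=0x70=112: acc |= 112<<0 -> acc=112 shift=7
  byte[9]=0xF1 cont=1 payload=0x71=113: acc |= 113<<7 -> acc=14576 shift=14
  byte[10]=0x18 cont=0 payload=0x18=24: acc |= 24<<14 -> acc=407792 shift=21 [end]
Varint 5: bytes[8:11] = F0 F1 18 -> value 407792 (3 byte(s))

Answer: 1 2 3 2 3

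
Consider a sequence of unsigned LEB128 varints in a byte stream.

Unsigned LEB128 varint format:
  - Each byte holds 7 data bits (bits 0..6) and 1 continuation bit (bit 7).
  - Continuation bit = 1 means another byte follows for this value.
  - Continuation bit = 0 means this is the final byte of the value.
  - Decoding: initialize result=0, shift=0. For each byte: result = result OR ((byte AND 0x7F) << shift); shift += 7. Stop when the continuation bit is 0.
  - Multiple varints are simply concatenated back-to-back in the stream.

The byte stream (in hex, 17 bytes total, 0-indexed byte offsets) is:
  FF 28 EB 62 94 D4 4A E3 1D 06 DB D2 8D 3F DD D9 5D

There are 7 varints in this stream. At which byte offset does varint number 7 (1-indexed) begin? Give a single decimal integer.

Answer: 14

Derivation:
  byte[0]=0xFF cont=1 payload=0x7F=127: acc |= 127<<0 -> acc=127 shift=7
  byte[1]=0x28 cont=0 payload=0x28=40: acc |= 40<<7 -> acc=5247 shift=14 [end]
Varint 1: bytes[0:2] = FF 28 -> value 5247 (2 byte(s))
  byte[2]=0xEB cont=1 payload=0x6B=107: acc |= 107<<0 -> acc=107 shift=7
  byte[3]=0x62 cont=0 payload=0x62=98: acc |= 98<<7 -> acc=12651 shift=14 [end]
Varint 2: bytes[2:4] = EB 62 -> value 12651 (2 byte(s))
  byte[4]=0x94 cont=1 payload=0x14=20: acc |= 20<<0 -> acc=20 shift=7
  byte[5]=0xD4 cont=1 payload=0x54=84: acc |= 84<<7 -> acc=10772 shift=14
  byte[6]=0x4A cont=0 payload=0x4A=74: acc |= 74<<14 -> acc=1223188 shift=21 [end]
Varint 3: bytes[4:7] = 94 D4 4A -> value 1223188 (3 byte(s))
  byte[7]=0xE3 cont=1 payload=0x63=99: acc |= 99<<0 -> acc=99 shift=7
  byte[8]=0x1D cont=0 payload=0x1D=29: acc |= 29<<7 -> acc=3811 shift=14 [end]
Varint 4: bytes[7:9] = E3 1D -> value 3811 (2 byte(s))
  byte[9]=0x06 cont=0 payload=0x06=6: acc |= 6<<0 -> acc=6 shift=7 [end]
Varint 5: bytes[9:10] = 06 -> value 6 (1 byte(s))
  byte[10]=0xDB cont=1 payload=0x5B=91: acc |= 91<<0 -> acc=91 shift=7
  byte[11]=0xD2 cont=1 payload=0x52=82: acc |= 82<<7 -> acc=10587 shift=14
  byte[12]=0x8D cont=1 payload=0x0D=13: acc |= 13<<14 -> acc=223579 shift=21
  byte[13]=0x3F cont=0 payload=0x3F=63: acc |= 63<<21 -> acc=132344155 shift=28 [end]
Varint 6: bytes[10:14] = DB D2 8D 3F -> value 132344155 (4 byte(s))
  byte[14]=0xDD cont=1 payload=0x5D=93: acc |= 93<<0 -> acc=93 shift=7
  byte[15]=0xD9 cont=1 payload=0x59=89: acc |= 89<<7 -> acc=11485 shift=14
  byte[16]=0x5D cont=0 payload=0x5D=93: acc |= 93<<14 -> acc=1535197 shift=21 [end]
Varint 7: bytes[14:17] = DD D9 5D -> value 1535197 (3 byte(s))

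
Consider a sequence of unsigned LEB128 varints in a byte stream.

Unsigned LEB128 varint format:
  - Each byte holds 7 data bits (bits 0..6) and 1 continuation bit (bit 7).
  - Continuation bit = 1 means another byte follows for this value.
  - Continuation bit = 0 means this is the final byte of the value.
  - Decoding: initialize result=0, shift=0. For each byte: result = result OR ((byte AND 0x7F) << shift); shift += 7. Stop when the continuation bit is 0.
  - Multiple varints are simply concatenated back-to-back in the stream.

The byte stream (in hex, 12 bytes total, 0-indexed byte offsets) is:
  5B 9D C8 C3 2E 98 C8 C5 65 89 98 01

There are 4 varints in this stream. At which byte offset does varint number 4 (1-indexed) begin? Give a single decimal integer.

  byte[0]=0x5B cont=0 payload=0x5B=91: acc |= 91<<0 -> acc=91 shift=7 [end]
Varint 1: bytes[0:1] = 5B -> value 91 (1 byte(s))
  byte[1]=0x9D cont=1 payload=0x1D=29: acc |= 29<<0 -> acc=29 shift=7
  byte[2]=0xC8 cont=1 payload=0x48=72: acc |= 72<<7 -> acc=9245 shift=14
  byte[3]=0xC3 cont=1 payload=0x43=67: acc |= 67<<14 -> acc=1106973 shift=21
  byte[4]=0x2E cont=0 payload=0x2E=46: acc |= 46<<21 -> acc=97575965 shift=28 [end]
Varint 2: bytes[1:5] = 9D C8 C3 2E -> value 97575965 (4 byte(s))
  byte[5]=0x98 cont=1 payload=0x18=24: acc |= 24<<0 -> acc=24 shift=7
  byte[6]=0xC8 cont=1 payload=0x48=72: acc |= 72<<7 -> acc=9240 shift=14
  byte[7]=0xC5 cont=1 payload=0x45=69: acc |= 69<<14 -> acc=1139736 shift=21
  byte[8]=0x65 cont=0 payload=0x65=101: acc |= 101<<21 -> acc=212952088 shift=28 [end]
Varint 3: bytes[5:9] = 98 C8 C5 65 -> value 212952088 (4 byte(s))
  byte[9]=0x89 cont=1 payload=0x09=9: acc |= 9<<0 -> acc=9 shift=7
  byte[10]=0x98 cont=1 payload=0x18=24: acc |= 24<<7 -> acc=3081 shift=14
  byte[11]=0x01 cont=0 payload=0x01=1: acc |= 1<<14 -> acc=19465 shift=21 [end]
Varint 4: bytes[9:12] = 89 98 01 -> value 19465 (3 byte(s))

Answer: 9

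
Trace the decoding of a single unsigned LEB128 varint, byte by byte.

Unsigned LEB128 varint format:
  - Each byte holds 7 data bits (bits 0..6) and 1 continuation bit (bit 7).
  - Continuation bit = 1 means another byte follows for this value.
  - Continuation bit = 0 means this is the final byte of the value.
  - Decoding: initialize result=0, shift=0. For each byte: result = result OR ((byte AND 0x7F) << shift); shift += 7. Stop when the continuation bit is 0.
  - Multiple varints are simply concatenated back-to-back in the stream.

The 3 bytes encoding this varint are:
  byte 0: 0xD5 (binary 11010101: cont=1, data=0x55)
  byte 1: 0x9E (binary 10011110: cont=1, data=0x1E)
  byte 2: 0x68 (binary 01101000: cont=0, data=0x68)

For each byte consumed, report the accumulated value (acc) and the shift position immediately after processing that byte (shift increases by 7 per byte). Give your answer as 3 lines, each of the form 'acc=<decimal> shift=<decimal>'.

byte 0=0xD5: payload=0x55=85, contrib = 85<<0 = 85; acc -> 85, shift -> 7
byte 1=0x9E: payload=0x1E=30, contrib = 30<<7 = 3840; acc -> 3925, shift -> 14
byte 2=0x68: payload=0x68=104, contrib = 104<<14 = 1703936; acc -> 1707861, shift -> 21

Answer: acc=85 shift=7
acc=3925 shift=14
acc=1707861 shift=21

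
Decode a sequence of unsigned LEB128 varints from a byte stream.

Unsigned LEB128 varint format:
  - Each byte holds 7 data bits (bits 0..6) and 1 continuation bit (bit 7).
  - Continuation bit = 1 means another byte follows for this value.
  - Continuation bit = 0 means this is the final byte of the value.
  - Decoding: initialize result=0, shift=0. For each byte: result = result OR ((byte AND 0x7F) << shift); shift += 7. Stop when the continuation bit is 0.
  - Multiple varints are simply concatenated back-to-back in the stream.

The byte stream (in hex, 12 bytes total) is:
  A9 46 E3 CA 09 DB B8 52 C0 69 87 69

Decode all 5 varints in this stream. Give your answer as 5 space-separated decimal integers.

  byte[0]=0xA9 cont=1 payload=0x29=41: acc |= 41<<0 -> acc=41 shift=7
  byte[1]=0x46 cont=0 payload=0x46=70: acc |= 70<<7 -> acc=9001 shift=14 [end]
Varint 1: bytes[0:2] = A9 46 -> value 9001 (2 byte(s))
  byte[2]=0xE3 cont=1 payload=0x63=99: acc |= 99<<0 -> acc=99 shift=7
  byte[3]=0xCA cont=1 payload=0x4A=74: acc |= 74<<7 -> acc=9571 shift=14
  byte[4]=0x09 cont=0 payload=0x09=9: acc |= 9<<14 -> acc=157027 shift=21 [end]
Varint 2: bytes[2:5] = E3 CA 09 -> value 157027 (3 byte(s))
  byte[5]=0xDB cont=1 payload=0x5B=91: acc |= 91<<0 -> acc=91 shift=7
  byte[6]=0xB8 cont=1 payload=0x38=56: acc |= 56<<7 -> acc=7259 shift=14
  byte[7]=0x52 cont=0 payload=0x52=82: acc |= 82<<14 -> acc=1350747 shift=21 [end]
Varint 3: bytes[5:8] = DB B8 52 -> value 1350747 (3 byte(s))
  byte[8]=0xC0 cont=1 payload=0x40=64: acc |= 64<<0 -> acc=64 shift=7
  byte[9]=0x69 cont=0 payload=0x69=105: acc |= 105<<7 -> acc=13504 shift=14 [end]
Varint 4: bytes[8:10] = C0 69 -> value 13504 (2 byte(s))
  byte[10]=0x87 cont=1 payload=0x07=7: acc |= 7<<0 -> acc=7 shift=7
  byte[11]=0x69 cont=0 payload=0x69=105: acc |= 105<<7 -> acc=13447 shift=14 [end]
Varint 5: bytes[10:12] = 87 69 -> value 13447 (2 byte(s))

Answer: 9001 157027 1350747 13504 13447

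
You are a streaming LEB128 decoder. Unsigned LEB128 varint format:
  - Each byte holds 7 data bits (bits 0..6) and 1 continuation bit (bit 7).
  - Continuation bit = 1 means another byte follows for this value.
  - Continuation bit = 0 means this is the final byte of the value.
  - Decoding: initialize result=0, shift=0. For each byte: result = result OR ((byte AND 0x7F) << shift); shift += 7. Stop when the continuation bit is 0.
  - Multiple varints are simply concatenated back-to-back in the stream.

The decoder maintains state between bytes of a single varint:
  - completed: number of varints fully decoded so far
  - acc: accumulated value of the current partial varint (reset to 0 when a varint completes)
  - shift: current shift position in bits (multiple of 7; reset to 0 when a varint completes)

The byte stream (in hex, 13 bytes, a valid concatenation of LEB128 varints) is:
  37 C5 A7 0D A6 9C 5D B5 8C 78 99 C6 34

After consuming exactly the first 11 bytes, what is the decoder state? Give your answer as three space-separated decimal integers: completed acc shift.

byte[0]=0x37 cont=0 payload=0x37: varint #1 complete (value=55); reset -> completed=1 acc=0 shift=0
byte[1]=0xC5 cont=1 payload=0x45: acc |= 69<<0 -> completed=1 acc=69 shift=7
byte[2]=0xA7 cont=1 payload=0x27: acc |= 39<<7 -> completed=1 acc=5061 shift=14
byte[3]=0x0D cont=0 payload=0x0D: varint #2 complete (value=218053); reset -> completed=2 acc=0 shift=0
byte[4]=0xA6 cont=1 payload=0x26: acc |= 38<<0 -> completed=2 acc=38 shift=7
byte[5]=0x9C cont=1 payload=0x1C: acc |= 28<<7 -> completed=2 acc=3622 shift=14
byte[6]=0x5D cont=0 payload=0x5D: varint #3 complete (value=1527334); reset -> completed=3 acc=0 shift=0
byte[7]=0xB5 cont=1 payload=0x35: acc |= 53<<0 -> completed=3 acc=53 shift=7
byte[8]=0x8C cont=1 payload=0x0C: acc |= 12<<7 -> completed=3 acc=1589 shift=14
byte[9]=0x78 cont=0 payload=0x78: varint #4 complete (value=1967669); reset -> completed=4 acc=0 shift=0
byte[10]=0x99 cont=1 payload=0x19: acc |= 25<<0 -> completed=4 acc=25 shift=7

Answer: 4 25 7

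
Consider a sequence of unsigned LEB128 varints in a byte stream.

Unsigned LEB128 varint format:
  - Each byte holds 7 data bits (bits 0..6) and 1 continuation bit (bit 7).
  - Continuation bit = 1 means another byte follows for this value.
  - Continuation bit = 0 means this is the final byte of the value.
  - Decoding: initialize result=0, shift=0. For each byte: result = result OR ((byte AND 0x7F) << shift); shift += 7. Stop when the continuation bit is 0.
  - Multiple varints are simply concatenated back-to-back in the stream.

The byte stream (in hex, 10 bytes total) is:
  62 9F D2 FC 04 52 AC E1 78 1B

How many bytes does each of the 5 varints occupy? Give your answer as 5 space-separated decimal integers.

  byte[0]=0x62 cont=0 payload=0x62=98: acc |= 98<<0 -> acc=98 shift=7 [end]
Varint 1: bytes[0:1] = 62 -> value 98 (1 byte(s))
  byte[1]=0x9F cont=1 payload=0x1F=31: acc |= 31<<0 -> acc=31 shift=7
  byte[2]=0xD2 cont=1 payload=0x52=82: acc |= 82<<7 -> acc=10527 shift=14
  byte[3]=0xFC cont=1 payload=0x7C=124: acc |= 124<<14 -> acc=2042143 shift=21
  byte[4]=0x04 cont=0 payload=0x04=4: acc |= 4<<21 -> acc=10430751 shift=28 [end]
Varint 2: bytes[1:5] = 9F D2 FC 04 -> value 10430751 (4 byte(s))
  byte[5]=0x52 cont=0 payload=0x52=82: acc |= 82<<0 -> acc=82 shift=7 [end]
Varint 3: bytes[5:6] = 52 -> value 82 (1 byte(s))
  byte[6]=0xAC cont=1 payload=0x2C=44: acc |= 44<<0 -> acc=44 shift=7
  byte[7]=0xE1 cont=1 payload=0x61=97: acc |= 97<<7 -> acc=12460 shift=14
  byte[8]=0x78 cont=0 payload=0x78=120: acc |= 120<<14 -> acc=1978540 shift=21 [end]
Varint 4: bytes[6:9] = AC E1 78 -> value 1978540 (3 byte(s))
  byte[9]=0x1B cont=0 payload=0x1B=27: acc |= 27<<0 -> acc=27 shift=7 [end]
Varint 5: bytes[9:10] = 1B -> value 27 (1 byte(s))

Answer: 1 4 1 3 1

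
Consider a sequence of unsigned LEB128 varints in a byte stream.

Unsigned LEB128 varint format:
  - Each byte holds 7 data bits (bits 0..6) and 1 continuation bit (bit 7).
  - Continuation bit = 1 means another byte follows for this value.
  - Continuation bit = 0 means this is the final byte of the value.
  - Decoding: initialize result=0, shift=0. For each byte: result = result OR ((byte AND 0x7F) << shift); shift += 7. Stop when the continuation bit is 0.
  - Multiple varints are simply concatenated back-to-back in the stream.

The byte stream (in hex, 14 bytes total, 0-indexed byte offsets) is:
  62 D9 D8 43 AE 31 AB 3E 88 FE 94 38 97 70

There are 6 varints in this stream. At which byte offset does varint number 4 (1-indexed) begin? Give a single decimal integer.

  byte[0]=0x62 cont=0 payload=0x62=98: acc |= 98<<0 -> acc=98 shift=7 [end]
Varint 1: bytes[0:1] = 62 -> value 98 (1 byte(s))
  byte[1]=0xD9 cont=1 payload=0x59=89: acc |= 89<<0 -> acc=89 shift=7
  byte[2]=0xD8 cont=1 payload=0x58=88: acc |= 88<<7 -> acc=11353 shift=14
  byte[3]=0x43 cont=0 payload=0x43=67: acc |= 67<<14 -> acc=1109081 shift=21 [end]
Varint 2: bytes[1:4] = D9 D8 43 -> value 1109081 (3 byte(s))
  byte[4]=0xAE cont=1 payload=0x2E=46: acc |= 46<<0 -> acc=46 shift=7
  byte[5]=0x31 cont=0 payload=0x31=49: acc |= 49<<7 -> acc=6318 shift=14 [end]
Varint 3: bytes[4:6] = AE 31 -> value 6318 (2 byte(s))
  byte[6]=0xAB cont=1 payload=0x2B=43: acc |= 43<<0 -> acc=43 shift=7
  byte[7]=0x3E cont=0 payload=0x3E=62: acc |= 62<<7 -> acc=7979 shift=14 [end]
Varint 4: bytes[6:8] = AB 3E -> value 7979 (2 byte(s))
  byte[8]=0x88 cont=1 payload=0x08=8: acc |= 8<<0 -> acc=8 shift=7
  byte[9]=0xFE cont=1 payload=0x7E=126: acc |= 126<<7 -> acc=16136 shift=14
  byte[10]=0x94 cont=1 payload=0x14=20: acc |= 20<<14 -> acc=343816 shift=21
  byte[11]=0x38 cont=0 payload=0x38=56: acc |= 56<<21 -> acc=117784328 shift=28 [end]
Varint 5: bytes[8:12] = 88 FE 94 38 -> value 117784328 (4 byte(s))
  byte[12]=0x97 cont=1 payload=0x17=23: acc |= 23<<0 -> acc=23 shift=7
  byte[13]=0x70 cont=0 payload=0x70=112: acc |= 112<<7 -> acc=14359 shift=14 [end]
Varint 6: bytes[12:14] = 97 70 -> value 14359 (2 byte(s))

Answer: 6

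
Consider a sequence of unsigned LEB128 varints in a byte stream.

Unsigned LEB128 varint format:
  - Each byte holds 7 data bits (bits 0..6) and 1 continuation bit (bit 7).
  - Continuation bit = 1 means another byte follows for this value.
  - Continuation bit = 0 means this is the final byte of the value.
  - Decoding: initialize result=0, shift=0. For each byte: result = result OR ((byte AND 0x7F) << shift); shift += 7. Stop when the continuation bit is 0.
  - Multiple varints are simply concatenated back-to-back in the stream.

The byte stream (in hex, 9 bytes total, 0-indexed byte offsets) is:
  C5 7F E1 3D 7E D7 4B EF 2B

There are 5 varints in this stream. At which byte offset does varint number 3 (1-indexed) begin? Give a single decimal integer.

  byte[0]=0xC5 cont=1 payload=0x45=69: acc |= 69<<0 -> acc=69 shift=7
  byte[1]=0x7F cont=0 payload=0x7F=127: acc |= 127<<7 -> acc=16325 shift=14 [end]
Varint 1: bytes[0:2] = C5 7F -> value 16325 (2 byte(s))
  byte[2]=0xE1 cont=1 payload=0x61=97: acc |= 97<<0 -> acc=97 shift=7
  byte[3]=0x3D cont=0 payload=0x3D=61: acc |= 61<<7 -> acc=7905 shift=14 [end]
Varint 2: bytes[2:4] = E1 3D -> value 7905 (2 byte(s))
  byte[4]=0x7E cont=0 payload=0x7E=126: acc |= 126<<0 -> acc=126 shift=7 [end]
Varint 3: bytes[4:5] = 7E -> value 126 (1 byte(s))
  byte[5]=0xD7 cont=1 payload=0x57=87: acc |= 87<<0 -> acc=87 shift=7
  byte[6]=0x4B cont=0 payload=0x4B=75: acc |= 75<<7 -> acc=9687 shift=14 [end]
Varint 4: bytes[5:7] = D7 4B -> value 9687 (2 byte(s))
  byte[7]=0xEF cont=1 payload=0x6F=111: acc |= 111<<0 -> acc=111 shift=7
  byte[8]=0x2B cont=0 payload=0x2B=43: acc |= 43<<7 -> acc=5615 shift=14 [end]
Varint 5: bytes[7:9] = EF 2B -> value 5615 (2 byte(s))

Answer: 4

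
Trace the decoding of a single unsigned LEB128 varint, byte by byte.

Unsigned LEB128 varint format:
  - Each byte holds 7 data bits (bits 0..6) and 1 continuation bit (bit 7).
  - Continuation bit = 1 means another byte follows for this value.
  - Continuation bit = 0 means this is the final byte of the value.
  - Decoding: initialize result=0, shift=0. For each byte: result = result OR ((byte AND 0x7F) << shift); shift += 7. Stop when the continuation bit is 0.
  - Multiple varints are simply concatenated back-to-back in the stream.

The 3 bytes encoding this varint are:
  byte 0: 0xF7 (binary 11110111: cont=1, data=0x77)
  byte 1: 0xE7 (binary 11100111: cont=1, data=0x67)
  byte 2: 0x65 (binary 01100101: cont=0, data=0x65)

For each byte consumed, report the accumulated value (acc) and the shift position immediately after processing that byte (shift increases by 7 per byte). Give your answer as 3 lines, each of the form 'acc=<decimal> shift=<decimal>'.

Answer: acc=119 shift=7
acc=13303 shift=14
acc=1668087 shift=21

Derivation:
byte 0=0xF7: payload=0x77=119, contrib = 119<<0 = 119; acc -> 119, shift -> 7
byte 1=0xE7: payload=0x67=103, contrib = 103<<7 = 13184; acc -> 13303, shift -> 14
byte 2=0x65: payload=0x65=101, contrib = 101<<14 = 1654784; acc -> 1668087, shift -> 21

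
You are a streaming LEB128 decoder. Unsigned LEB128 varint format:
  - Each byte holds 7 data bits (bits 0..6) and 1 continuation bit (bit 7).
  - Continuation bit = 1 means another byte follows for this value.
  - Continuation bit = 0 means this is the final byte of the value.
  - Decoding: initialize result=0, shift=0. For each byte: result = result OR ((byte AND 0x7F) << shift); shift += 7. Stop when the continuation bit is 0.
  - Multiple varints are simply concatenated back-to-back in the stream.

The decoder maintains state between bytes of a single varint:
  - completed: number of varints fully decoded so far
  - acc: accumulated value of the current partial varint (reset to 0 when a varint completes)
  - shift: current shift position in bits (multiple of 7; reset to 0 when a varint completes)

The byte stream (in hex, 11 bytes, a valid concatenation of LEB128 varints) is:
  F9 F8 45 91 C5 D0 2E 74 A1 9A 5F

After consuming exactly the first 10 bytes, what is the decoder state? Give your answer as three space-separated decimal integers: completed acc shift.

Answer: 3 3361 14

Derivation:
byte[0]=0xF9 cont=1 payload=0x79: acc |= 121<<0 -> completed=0 acc=121 shift=7
byte[1]=0xF8 cont=1 payload=0x78: acc |= 120<<7 -> completed=0 acc=15481 shift=14
byte[2]=0x45 cont=0 payload=0x45: varint #1 complete (value=1145977); reset -> completed=1 acc=0 shift=0
byte[3]=0x91 cont=1 payload=0x11: acc |= 17<<0 -> completed=1 acc=17 shift=7
byte[4]=0xC5 cont=1 payload=0x45: acc |= 69<<7 -> completed=1 acc=8849 shift=14
byte[5]=0xD0 cont=1 payload=0x50: acc |= 80<<14 -> completed=1 acc=1319569 shift=21
byte[6]=0x2E cont=0 payload=0x2E: varint #2 complete (value=97788561); reset -> completed=2 acc=0 shift=0
byte[7]=0x74 cont=0 payload=0x74: varint #3 complete (value=116); reset -> completed=3 acc=0 shift=0
byte[8]=0xA1 cont=1 payload=0x21: acc |= 33<<0 -> completed=3 acc=33 shift=7
byte[9]=0x9A cont=1 payload=0x1A: acc |= 26<<7 -> completed=3 acc=3361 shift=14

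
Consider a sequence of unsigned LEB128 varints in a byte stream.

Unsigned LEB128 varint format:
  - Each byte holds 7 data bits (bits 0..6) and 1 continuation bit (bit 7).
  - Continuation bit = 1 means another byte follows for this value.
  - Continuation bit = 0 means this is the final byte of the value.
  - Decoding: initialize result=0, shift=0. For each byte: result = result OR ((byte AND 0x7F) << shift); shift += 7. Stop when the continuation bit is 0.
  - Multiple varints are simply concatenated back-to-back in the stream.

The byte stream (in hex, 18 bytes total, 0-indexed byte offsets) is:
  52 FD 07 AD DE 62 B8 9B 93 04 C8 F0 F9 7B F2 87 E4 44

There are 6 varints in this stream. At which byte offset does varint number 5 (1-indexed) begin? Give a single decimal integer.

Answer: 10

Derivation:
  byte[0]=0x52 cont=0 payload=0x52=82: acc |= 82<<0 -> acc=82 shift=7 [end]
Varint 1: bytes[0:1] = 52 -> value 82 (1 byte(s))
  byte[1]=0xFD cont=1 payload=0x7D=125: acc |= 125<<0 -> acc=125 shift=7
  byte[2]=0x07 cont=0 payload=0x07=7: acc |= 7<<7 -> acc=1021 shift=14 [end]
Varint 2: bytes[1:3] = FD 07 -> value 1021 (2 byte(s))
  byte[3]=0xAD cont=1 payload=0x2D=45: acc |= 45<<0 -> acc=45 shift=7
  byte[4]=0xDE cont=1 payload=0x5E=94: acc |= 94<<7 -> acc=12077 shift=14
  byte[5]=0x62 cont=0 payload=0x62=98: acc |= 98<<14 -> acc=1617709 shift=21 [end]
Varint 3: bytes[3:6] = AD DE 62 -> value 1617709 (3 byte(s))
  byte[6]=0xB8 cont=1 payload=0x38=56: acc |= 56<<0 -> acc=56 shift=7
  byte[7]=0x9B cont=1 payload=0x1B=27: acc |= 27<<7 -> acc=3512 shift=14
  byte[8]=0x93 cont=1 payload=0x13=19: acc |= 19<<14 -> acc=314808 shift=21
  byte[9]=0x04 cont=0 payload=0x04=4: acc |= 4<<21 -> acc=8703416 shift=28 [end]
Varint 4: bytes[6:10] = B8 9B 93 04 -> value 8703416 (4 byte(s))
  byte[10]=0xC8 cont=1 payload=0x48=72: acc |= 72<<0 -> acc=72 shift=7
  byte[11]=0xF0 cont=1 payload=0x70=112: acc |= 112<<7 -> acc=14408 shift=14
  byte[12]=0xF9 cont=1 payload=0x79=121: acc |= 121<<14 -> acc=1996872 shift=21
  byte[13]=0x7B cont=0 payload=0x7B=123: acc |= 123<<21 -> acc=259946568 shift=28 [end]
Varint 5: bytes[10:14] = C8 F0 F9 7B -> value 259946568 (4 byte(s))
  byte[14]=0xF2 cont=1 payload=0x72=114: acc |= 114<<0 -> acc=114 shift=7
  byte[15]=0x87 cont=1 payload=0x07=7: acc |= 7<<7 -> acc=1010 shift=14
  byte[16]=0xE4 cont=1 payload=0x64=100: acc |= 100<<14 -> acc=1639410 shift=21
  byte[17]=0x44 cont=0 payload=0x44=68: acc |= 68<<21 -> acc=144245746 shift=28 [end]
Varint 6: bytes[14:18] = F2 87 E4 44 -> value 144245746 (4 byte(s))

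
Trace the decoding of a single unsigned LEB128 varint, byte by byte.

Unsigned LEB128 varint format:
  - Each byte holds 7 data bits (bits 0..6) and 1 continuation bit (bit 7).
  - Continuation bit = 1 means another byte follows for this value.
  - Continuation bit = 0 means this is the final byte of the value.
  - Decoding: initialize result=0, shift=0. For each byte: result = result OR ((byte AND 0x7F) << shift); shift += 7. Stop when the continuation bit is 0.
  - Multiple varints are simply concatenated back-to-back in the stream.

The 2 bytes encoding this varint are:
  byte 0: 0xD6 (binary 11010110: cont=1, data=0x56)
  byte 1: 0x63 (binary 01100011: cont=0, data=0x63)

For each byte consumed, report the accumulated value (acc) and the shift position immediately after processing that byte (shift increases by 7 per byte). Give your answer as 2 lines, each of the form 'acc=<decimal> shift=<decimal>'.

Answer: acc=86 shift=7
acc=12758 shift=14

Derivation:
byte 0=0xD6: payload=0x56=86, contrib = 86<<0 = 86; acc -> 86, shift -> 7
byte 1=0x63: payload=0x63=99, contrib = 99<<7 = 12672; acc -> 12758, shift -> 14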